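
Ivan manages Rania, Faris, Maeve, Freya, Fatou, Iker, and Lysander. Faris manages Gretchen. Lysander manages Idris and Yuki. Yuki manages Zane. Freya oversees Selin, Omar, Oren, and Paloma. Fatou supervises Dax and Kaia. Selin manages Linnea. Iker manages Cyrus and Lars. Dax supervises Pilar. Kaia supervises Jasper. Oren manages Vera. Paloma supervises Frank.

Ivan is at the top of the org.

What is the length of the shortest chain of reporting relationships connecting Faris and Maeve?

2

Faris is 1 level below Ivan, and Maeve is 1 level below Ivan (their lowest common manager). The shortest path runs up from Faris to Ivan and back down to Maeve: 1 + 1 = 2 links.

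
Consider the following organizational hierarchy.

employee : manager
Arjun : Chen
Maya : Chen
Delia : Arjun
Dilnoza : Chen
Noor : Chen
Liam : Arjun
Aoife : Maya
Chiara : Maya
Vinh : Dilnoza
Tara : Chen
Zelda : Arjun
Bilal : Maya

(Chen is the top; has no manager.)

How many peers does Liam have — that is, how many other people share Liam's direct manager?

2

Liam reports to Arjun. Arjun's other direct reports are Delia, Zelda — 2 peers.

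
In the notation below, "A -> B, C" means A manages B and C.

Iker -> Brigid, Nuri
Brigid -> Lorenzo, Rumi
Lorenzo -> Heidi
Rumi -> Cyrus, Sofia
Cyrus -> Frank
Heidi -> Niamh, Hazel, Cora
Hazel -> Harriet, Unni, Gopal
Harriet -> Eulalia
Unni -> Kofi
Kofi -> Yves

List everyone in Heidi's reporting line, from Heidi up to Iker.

Heidi reports to Lorenzo. Lorenzo reports to Brigid. Brigid reports to Iker. Iker is at the top.

Heidi -> Lorenzo -> Brigid -> Iker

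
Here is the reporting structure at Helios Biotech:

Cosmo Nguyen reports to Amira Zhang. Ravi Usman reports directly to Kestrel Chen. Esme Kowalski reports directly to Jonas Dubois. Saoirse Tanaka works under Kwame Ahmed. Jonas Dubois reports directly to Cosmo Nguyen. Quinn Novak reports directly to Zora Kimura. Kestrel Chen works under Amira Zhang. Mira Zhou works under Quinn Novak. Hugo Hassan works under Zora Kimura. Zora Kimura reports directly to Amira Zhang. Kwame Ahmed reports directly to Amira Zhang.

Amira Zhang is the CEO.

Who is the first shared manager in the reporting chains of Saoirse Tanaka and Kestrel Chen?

Saoirse Tanaka's chain of managers is Kwame Ahmed, Amira Zhang. Kestrel Chen's chain of managers is Amira Zhang. The first manager that appears in both chains is Amira Zhang.

Amira Zhang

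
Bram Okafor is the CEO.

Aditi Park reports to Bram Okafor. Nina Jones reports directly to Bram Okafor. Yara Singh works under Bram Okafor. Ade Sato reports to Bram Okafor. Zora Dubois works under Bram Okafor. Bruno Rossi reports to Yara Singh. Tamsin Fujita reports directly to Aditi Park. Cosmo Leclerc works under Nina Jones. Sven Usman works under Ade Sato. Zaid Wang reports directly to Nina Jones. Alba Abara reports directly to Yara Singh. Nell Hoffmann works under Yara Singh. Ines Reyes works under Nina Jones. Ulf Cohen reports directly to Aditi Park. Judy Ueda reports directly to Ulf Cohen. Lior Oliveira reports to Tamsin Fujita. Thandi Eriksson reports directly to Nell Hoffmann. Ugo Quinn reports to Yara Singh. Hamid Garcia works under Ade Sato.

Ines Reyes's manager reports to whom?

Ines Reyes reports to Nina Jones, and Nina Jones reports to Bram Okafor. So Ines Reyes's skip-level manager is Bram Okafor.

Bram Okafor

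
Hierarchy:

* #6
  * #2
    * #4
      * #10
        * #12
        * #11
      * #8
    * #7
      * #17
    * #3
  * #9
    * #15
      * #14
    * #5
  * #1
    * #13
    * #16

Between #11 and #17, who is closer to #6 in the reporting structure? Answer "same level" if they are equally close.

#11 is 4 levels below #6; #17 is 3. #17 is higher.

#17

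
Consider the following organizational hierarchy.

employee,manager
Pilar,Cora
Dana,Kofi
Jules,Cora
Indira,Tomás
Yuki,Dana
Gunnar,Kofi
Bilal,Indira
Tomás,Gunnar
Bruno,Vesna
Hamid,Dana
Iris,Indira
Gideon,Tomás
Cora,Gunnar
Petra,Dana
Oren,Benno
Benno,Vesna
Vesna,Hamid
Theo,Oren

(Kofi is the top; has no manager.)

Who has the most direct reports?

Dana

Direct-report counts: Kofi has 2; Dana has 3; Hamid has 1; Vesna has 2; Benno has 1; Oren has 1; Gunnar has 2; Cora has 2; Tomás has 2; Indira has 2. The largest is 3, held by Dana.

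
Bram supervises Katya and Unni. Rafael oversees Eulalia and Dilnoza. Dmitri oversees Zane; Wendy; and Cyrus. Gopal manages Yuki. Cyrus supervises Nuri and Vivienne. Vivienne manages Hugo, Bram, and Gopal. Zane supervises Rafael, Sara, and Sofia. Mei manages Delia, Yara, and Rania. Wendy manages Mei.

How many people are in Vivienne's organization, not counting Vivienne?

Vivienne directly manages Hugo, Bram, Gopal. Hugo has no reports. Under Bram: Unni, Katya (2). Under Gopal: Yuki (1). So Vivienne's organization is 3 direct reports plus everyone under them: 1 + 3 + 2 = 6.

6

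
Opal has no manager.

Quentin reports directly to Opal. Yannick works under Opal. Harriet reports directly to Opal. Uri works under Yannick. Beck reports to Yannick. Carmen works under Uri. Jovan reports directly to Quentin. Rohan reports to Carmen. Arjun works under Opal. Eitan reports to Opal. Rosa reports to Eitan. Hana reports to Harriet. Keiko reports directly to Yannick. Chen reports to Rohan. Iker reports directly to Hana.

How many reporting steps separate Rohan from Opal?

4

Chain from Rohan up to Opal: Rohan → Carmen → Uri → Yannick → Opal. That is 4 steps up, so Rohan is 4 levels below Opal.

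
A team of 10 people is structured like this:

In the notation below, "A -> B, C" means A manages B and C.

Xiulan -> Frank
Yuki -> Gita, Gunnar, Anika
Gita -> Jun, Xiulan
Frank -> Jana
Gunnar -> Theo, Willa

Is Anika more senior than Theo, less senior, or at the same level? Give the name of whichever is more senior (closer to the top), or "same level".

Anika

Anika is 1 level below Yuki; Theo is 2. Anika is higher.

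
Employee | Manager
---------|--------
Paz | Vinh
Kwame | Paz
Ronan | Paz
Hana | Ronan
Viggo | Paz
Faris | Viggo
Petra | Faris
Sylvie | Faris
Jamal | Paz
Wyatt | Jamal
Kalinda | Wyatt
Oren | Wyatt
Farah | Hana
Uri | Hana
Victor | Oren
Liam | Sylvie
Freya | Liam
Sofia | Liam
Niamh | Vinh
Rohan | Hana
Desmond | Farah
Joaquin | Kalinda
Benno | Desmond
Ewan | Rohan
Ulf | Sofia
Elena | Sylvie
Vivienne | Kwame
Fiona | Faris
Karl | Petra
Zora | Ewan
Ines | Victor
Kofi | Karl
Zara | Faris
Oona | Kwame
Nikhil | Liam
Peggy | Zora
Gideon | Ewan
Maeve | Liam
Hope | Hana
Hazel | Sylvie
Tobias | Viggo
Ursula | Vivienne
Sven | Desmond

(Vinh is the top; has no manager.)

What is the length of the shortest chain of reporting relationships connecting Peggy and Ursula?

Peggy is 6 levels below Paz, and Ursula is 3 levels below Paz (their lowest common manager). The shortest path runs up from Peggy to Paz and back down to Ursula: 6 + 3 = 9 links.

9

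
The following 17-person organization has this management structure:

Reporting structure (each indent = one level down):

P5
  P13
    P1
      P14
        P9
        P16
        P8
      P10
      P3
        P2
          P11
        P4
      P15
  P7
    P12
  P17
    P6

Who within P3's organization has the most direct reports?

Direct-report counts within P3's organization: P3 has 2; P2 has 1. The largest is 2, held by P3.

P3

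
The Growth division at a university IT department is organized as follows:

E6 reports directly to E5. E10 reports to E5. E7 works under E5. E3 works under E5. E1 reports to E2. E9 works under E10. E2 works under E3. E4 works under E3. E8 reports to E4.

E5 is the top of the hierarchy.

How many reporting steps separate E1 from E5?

3

Chain from E1 up to E5: E1 → E2 → E3 → E5. That is 3 steps up, so E1 is 3 levels below E5.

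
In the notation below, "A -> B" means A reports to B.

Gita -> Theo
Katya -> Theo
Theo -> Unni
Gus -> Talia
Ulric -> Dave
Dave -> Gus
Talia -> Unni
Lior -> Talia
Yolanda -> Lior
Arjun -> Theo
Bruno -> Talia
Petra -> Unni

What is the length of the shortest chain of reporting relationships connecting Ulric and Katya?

Ulric is 4 levels below Unni, and Katya is 2 levels below Unni (their lowest common manager). The shortest path runs up from Ulric to Unni and back down to Katya: 4 + 2 = 6 links.

6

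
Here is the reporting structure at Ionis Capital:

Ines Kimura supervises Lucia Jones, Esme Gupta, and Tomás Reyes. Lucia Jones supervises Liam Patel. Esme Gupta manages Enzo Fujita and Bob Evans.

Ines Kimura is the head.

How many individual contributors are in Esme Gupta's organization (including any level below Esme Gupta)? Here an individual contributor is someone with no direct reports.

The people in Esme Gupta's organization with no one reporting to them are Enzo Fujita, Bob Evans. That is 2.

2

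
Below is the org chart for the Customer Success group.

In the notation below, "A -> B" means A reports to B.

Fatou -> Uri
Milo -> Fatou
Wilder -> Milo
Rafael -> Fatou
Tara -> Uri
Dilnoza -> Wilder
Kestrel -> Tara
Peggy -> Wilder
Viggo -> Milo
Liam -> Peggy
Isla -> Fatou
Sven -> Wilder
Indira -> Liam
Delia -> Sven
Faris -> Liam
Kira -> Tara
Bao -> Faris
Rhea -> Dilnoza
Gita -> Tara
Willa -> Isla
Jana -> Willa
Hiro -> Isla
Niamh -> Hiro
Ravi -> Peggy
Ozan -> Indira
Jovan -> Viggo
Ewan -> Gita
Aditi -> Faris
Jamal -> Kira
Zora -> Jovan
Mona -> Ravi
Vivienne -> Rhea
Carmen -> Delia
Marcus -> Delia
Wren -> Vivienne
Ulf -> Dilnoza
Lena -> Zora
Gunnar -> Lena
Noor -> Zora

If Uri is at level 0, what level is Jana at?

4

Chain from Jana up to Uri: Jana → Willa → Isla → Fatou → Uri. That is 4 steps up, so Jana is 4 levels below Uri.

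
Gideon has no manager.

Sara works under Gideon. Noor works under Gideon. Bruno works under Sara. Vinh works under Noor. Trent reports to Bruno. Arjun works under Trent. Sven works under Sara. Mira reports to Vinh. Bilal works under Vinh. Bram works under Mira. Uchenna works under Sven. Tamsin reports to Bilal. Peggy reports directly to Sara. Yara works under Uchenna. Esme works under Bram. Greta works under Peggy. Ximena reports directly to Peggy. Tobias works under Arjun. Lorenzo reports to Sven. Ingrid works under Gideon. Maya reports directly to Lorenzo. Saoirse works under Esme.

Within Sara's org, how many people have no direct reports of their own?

5

The people in Sara's organization with no one reporting to them are Ximena, Greta, Maya, Yara, Tobias. That is 5.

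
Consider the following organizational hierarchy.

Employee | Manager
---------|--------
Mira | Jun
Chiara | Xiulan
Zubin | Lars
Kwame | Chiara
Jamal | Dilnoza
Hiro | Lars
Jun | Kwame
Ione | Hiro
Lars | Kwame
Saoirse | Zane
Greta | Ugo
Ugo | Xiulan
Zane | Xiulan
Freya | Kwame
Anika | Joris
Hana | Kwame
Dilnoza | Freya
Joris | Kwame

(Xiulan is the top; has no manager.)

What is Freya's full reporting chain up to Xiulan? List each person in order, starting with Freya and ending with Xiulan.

Freya reports to Kwame. Kwame reports to Chiara. Chiara reports to Xiulan. Xiulan is at the top.

Freya -> Kwame -> Chiara -> Xiulan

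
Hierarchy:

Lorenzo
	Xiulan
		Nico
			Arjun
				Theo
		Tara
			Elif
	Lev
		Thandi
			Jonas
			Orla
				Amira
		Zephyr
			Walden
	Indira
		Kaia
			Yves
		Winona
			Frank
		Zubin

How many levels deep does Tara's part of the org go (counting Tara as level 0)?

The longest chain under Tara runs Tara → Elif, which is 1 level below Tara.

1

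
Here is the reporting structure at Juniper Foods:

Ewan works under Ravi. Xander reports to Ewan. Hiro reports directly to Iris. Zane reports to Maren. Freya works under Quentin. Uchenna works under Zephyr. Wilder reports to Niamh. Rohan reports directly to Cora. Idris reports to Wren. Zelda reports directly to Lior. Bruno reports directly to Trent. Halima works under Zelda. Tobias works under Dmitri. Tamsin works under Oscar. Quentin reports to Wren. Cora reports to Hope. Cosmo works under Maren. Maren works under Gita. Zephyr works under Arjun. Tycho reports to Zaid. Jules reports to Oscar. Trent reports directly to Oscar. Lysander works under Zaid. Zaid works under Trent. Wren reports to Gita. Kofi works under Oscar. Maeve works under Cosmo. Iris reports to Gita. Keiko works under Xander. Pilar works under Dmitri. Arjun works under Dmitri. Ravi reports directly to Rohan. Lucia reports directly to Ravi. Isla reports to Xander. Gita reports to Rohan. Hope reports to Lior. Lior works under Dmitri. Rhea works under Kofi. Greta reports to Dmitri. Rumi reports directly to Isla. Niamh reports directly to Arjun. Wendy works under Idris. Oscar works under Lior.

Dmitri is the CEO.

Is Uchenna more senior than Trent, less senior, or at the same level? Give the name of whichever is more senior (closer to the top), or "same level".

same level

Both Uchenna and Trent are 3 levels below Dmitri.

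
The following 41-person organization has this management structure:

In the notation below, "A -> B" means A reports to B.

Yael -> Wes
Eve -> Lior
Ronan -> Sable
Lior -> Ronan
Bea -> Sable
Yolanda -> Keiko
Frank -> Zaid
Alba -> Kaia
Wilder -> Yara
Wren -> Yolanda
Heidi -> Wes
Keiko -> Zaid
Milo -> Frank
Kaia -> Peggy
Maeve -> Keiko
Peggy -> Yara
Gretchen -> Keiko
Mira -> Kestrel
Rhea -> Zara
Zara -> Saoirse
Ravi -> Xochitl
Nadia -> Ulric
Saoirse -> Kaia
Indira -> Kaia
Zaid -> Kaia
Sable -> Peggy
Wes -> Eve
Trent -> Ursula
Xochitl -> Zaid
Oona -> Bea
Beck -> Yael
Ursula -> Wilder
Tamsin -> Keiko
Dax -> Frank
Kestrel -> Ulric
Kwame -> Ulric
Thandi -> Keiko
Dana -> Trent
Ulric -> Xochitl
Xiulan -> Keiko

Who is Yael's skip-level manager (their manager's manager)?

Yael reports to Wes, and Wes reports to Eve. So Yael's skip-level manager is Eve.

Eve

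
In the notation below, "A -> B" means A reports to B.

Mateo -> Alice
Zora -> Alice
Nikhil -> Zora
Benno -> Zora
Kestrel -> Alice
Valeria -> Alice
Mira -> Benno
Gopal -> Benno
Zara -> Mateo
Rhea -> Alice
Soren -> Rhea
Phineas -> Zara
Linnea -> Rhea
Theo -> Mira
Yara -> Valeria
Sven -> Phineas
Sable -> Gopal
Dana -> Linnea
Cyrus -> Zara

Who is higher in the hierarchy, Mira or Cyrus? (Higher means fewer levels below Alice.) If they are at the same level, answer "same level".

same level

Both Mira and Cyrus are 3 levels below Alice.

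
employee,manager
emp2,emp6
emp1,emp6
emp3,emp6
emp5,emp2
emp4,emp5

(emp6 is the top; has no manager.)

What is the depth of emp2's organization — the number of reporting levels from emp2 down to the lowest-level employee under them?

The longest chain under emp2 runs emp2 → emp5 → emp4, which is 2 levels below emp2.

2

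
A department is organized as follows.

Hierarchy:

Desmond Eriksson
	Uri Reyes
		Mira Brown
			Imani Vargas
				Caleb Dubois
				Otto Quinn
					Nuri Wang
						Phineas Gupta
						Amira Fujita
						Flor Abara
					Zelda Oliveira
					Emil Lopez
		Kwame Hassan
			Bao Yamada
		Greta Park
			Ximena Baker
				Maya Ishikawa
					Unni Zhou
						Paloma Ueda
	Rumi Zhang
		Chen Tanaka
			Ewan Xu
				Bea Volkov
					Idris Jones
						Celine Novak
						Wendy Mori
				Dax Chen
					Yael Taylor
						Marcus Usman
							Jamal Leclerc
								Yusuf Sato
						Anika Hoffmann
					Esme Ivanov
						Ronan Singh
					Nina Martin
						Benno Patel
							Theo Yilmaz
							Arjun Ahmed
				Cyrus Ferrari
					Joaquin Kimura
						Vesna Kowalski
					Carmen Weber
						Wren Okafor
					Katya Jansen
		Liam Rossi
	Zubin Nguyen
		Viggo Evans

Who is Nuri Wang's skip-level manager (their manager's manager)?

Nuri Wang reports to Otto Quinn, and Otto Quinn reports to Imani Vargas. So Nuri Wang's skip-level manager is Imani Vargas.

Imani Vargas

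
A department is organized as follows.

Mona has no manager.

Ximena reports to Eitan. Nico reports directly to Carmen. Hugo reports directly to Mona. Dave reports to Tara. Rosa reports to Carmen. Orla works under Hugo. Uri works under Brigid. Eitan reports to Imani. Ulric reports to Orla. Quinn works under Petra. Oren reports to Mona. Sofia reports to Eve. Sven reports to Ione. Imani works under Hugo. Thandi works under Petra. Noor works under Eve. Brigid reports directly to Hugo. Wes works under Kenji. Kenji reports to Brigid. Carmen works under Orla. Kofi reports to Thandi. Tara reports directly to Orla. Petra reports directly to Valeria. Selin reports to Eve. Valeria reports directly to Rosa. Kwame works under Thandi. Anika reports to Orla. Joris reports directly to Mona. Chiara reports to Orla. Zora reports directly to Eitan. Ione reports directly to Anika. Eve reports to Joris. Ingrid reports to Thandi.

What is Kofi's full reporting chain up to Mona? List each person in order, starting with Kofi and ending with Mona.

Kofi reports to Thandi. Thandi reports to Petra. Petra reports to Valeria. Valeria reports to Rosa. Rosa reports to Carmen. Carmen reports to Orla. Orla reports to Hugo. Hugo reports to Mona. Mona is at the top.

Kofi -> Thandi -> Petra -> Valeria -> Rosa -> Carmen -> Orla -> Hugo -> Mona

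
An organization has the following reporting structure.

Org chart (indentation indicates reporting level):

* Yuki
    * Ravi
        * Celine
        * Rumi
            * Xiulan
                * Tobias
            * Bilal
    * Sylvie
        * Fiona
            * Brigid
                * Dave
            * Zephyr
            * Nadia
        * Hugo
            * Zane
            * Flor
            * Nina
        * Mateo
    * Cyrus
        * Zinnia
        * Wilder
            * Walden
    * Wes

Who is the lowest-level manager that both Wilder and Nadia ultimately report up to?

Yuki

Wilder's chain of managers is Cyrus, Yuki. Nadia's chain of managers is Fiona, Sylvie, Yuki. The first manager that appears in both chains is Yuki.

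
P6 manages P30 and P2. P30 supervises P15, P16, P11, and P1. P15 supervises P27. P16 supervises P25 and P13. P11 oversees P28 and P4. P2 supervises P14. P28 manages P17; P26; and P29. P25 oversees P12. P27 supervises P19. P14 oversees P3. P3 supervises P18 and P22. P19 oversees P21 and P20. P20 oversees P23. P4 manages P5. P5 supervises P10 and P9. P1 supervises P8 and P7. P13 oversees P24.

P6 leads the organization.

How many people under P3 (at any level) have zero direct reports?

2

The people in P3's organization with no one reporting to them are P18, P22. That is 2.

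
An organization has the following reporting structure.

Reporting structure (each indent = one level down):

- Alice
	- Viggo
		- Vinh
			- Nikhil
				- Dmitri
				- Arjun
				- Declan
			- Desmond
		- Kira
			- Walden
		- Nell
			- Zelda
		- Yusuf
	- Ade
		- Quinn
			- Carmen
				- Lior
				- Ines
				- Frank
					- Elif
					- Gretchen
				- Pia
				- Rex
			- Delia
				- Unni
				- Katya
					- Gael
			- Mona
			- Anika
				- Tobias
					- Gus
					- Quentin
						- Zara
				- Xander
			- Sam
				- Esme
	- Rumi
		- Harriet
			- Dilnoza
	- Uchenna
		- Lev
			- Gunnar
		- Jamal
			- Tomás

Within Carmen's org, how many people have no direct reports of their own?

6

The people in Carmen's organization with no one reporting to them are Rex, Pia, Gretchen, Elif, Ines, Lior. That is 6.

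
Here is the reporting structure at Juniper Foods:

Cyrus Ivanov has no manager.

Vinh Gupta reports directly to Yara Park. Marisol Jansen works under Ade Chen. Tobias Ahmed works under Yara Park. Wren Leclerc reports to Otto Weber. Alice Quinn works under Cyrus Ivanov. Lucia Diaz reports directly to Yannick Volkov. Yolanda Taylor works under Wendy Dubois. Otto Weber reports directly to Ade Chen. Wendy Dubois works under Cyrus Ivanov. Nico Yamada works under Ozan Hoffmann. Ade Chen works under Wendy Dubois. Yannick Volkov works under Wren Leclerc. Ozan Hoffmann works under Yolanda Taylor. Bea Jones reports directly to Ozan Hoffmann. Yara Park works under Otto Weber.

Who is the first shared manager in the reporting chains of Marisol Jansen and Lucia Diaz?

Ade Chen

Marisol Jansen's chain of managers is Ade Chen, Wendy Dubois, Cyrus Ivanov. Lucia Diaz's chain of managers is Yannick Volkov, Wren Leclerc, Otto Weber, Ade Chen, Wendy Dubois, Cyrus Ivanov. The first manager that appears in both chains is Ade Chen.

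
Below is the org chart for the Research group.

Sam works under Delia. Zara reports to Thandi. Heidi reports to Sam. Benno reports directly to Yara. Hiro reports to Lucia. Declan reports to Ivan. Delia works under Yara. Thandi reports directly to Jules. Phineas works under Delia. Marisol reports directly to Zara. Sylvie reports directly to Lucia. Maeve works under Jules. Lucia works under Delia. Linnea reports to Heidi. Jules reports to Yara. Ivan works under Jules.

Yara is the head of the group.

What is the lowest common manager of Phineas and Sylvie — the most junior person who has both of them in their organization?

Phineas's chain of managers is Delia, Yara. Sylvie's chain of managers is Lucia, Delia, Yara. The first manager that appears in both chains is Delia.

Delia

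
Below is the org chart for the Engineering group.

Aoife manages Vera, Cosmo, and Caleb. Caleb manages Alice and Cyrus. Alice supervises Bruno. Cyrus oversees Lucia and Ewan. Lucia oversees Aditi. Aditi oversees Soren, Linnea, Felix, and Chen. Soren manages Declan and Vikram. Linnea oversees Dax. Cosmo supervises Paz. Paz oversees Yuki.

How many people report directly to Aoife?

3

Aoife directly manages Caleb, Cosmo, Vera. That is 3 direct reports.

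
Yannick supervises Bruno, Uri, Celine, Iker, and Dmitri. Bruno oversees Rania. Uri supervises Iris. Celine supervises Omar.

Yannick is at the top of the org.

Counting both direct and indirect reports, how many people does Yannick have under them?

Yannick directly manages Bruno, Uri, Celine, Iker, Dmitri. Under Bruno: Rania (1). Under Uri: Iris (1). Under Celine: Omar (1). Iker has no reports. Dmitri has no reports. So Yannick's organization is 5 direct reports plus everyone under them: 2 + 2 + 2 + 1 + 1 = 8.

8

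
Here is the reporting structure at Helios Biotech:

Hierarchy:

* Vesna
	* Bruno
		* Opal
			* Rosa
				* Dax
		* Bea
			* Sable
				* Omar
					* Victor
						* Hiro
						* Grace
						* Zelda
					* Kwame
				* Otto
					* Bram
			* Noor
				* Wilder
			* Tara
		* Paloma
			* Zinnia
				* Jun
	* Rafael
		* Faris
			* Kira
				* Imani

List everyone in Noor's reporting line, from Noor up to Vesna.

Noor -> Bea -> Bruno -> Vesna

Noor reports to Bea. Bea reports to Bruno. Bruno reports to Vesna. Vesna is at the top.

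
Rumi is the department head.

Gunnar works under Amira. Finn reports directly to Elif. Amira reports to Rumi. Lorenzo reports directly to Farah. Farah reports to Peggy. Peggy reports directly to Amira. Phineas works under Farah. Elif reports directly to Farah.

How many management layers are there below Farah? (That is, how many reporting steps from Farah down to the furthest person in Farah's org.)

The longest chain under Farah runs Farah → Elif → Finn, which is 2 levels below Farah.

2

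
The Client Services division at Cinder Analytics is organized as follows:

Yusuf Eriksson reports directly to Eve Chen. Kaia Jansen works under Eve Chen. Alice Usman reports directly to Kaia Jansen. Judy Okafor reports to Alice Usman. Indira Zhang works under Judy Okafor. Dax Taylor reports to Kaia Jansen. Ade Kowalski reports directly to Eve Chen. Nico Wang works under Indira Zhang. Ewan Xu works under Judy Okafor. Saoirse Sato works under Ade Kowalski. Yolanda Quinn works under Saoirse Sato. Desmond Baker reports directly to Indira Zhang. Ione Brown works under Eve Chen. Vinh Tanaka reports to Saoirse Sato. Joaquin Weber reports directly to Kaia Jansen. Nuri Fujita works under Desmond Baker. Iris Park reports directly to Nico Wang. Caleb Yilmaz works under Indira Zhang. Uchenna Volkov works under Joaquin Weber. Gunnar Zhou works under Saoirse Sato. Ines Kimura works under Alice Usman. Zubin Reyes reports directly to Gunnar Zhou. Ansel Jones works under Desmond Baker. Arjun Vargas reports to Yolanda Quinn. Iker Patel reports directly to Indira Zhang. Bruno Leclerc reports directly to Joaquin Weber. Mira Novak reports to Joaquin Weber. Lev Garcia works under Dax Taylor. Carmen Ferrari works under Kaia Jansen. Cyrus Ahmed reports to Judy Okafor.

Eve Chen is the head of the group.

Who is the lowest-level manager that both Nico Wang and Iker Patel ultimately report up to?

Indira Zhang

Nico Wang's chain of managers is Indira Zhang, Judy Okafor, Alice Usman, Kaia Jansen, Eve Chen. Iker Patel's chain of managers is Indira Zhang, Judy Okafor, Alice Usman, Kaia Jansen, Eve Chen. The first manager that appears in both chains is Indira Zhang.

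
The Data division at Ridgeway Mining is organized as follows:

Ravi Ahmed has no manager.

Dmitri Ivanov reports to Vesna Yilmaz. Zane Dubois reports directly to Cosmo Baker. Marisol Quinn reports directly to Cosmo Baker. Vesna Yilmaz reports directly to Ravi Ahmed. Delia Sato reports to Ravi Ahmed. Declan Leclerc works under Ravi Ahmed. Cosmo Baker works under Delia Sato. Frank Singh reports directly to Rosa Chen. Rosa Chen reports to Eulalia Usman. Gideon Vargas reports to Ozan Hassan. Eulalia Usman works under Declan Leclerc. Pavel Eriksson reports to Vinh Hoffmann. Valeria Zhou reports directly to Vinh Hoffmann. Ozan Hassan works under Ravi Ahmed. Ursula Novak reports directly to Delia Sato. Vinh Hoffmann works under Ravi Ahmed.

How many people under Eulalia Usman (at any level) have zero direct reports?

The only person in Eulalia Usman's organization with no one reporting to them is Frank Singh. That is 1.

1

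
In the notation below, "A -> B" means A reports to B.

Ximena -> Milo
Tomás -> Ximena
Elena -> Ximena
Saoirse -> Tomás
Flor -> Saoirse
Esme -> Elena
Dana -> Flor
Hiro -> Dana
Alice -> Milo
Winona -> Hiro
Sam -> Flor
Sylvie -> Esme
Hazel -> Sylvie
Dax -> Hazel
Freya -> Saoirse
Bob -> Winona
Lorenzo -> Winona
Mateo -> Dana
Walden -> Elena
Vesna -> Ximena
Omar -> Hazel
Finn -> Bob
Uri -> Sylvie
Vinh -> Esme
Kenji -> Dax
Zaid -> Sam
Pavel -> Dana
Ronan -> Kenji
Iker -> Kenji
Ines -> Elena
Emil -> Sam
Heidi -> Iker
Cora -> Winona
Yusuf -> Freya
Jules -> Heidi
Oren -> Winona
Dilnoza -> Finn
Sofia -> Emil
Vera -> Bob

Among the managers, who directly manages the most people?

Winona

Direct-report counts: Milo has 2; Ximena has 3; Elena has 3; Esme has 2; Sylvie has 2; Hazel has 2; Dax has 1; Kenji has 2; Iker has 1; Heidi has 1; Tomás has 1; Saoirse has 2; Freya has 1; Flor has 2; Sam has 2; Emil has 1; Dana has 3; Hiro has 1; Winona has 4; Bob has 2; Finn has 1. The largest is 4, held by Winona.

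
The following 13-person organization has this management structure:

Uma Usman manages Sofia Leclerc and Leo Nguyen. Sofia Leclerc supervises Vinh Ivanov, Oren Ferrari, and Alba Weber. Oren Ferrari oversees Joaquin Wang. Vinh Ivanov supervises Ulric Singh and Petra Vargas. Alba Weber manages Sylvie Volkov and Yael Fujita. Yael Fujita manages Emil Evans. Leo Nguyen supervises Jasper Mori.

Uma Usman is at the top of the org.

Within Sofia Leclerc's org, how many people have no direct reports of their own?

5

The people in Sofia Leclerc's organization with no one reporting to them are Sylvie Volkov, Emil Evans, Petra Vargas, Ulric Singh, Joaquin Wang. That is 5.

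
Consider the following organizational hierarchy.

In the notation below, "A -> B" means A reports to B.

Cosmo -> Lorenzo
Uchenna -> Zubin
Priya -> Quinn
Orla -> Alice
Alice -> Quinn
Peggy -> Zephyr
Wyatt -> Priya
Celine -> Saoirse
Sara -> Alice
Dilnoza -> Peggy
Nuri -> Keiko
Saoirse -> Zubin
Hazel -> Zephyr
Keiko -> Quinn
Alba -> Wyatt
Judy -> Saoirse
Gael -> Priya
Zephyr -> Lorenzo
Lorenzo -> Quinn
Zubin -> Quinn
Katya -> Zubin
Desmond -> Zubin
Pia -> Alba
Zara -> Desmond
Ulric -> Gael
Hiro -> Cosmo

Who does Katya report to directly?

Katya reports directly to Zubin.

Zubin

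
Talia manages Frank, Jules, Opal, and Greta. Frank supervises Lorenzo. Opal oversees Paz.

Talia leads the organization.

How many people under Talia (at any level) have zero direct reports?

4

The people in Talia's organization with no one reporting to them are Greta, Paz, Jules, Lorenzo. That is 4.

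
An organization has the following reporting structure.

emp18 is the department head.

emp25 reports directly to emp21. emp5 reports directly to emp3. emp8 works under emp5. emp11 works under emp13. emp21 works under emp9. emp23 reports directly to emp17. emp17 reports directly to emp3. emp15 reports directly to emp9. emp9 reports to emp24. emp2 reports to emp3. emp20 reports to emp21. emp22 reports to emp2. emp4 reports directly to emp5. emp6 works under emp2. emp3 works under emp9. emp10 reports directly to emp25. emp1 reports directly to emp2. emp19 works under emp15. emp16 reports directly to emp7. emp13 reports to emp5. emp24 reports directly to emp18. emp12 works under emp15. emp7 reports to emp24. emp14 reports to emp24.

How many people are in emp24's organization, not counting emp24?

emp24 directly manages emp9, emp7, emp14. Under emp9: emp21, emp20, emp25, emp10, emp3, emp17, emp23, emp5, emp4, emp13, emp11, emp8, emp2, emp1, emp6, emp22, emp15, emp19, emp12 (19). Under emp7: emp16 (1). emp14 has no reports. So emp24's organization is 3 direct reports plus everyone under them: 20 + 2 + 1 = 23.

23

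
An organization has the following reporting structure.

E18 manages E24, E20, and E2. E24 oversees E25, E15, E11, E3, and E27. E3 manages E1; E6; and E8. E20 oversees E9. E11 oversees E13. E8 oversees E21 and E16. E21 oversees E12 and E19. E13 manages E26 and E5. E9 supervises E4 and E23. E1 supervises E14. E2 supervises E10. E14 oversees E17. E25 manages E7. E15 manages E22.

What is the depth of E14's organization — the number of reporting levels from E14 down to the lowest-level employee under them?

1

The longest chain under E14 runs E14 → E17, which is 1 level below E14.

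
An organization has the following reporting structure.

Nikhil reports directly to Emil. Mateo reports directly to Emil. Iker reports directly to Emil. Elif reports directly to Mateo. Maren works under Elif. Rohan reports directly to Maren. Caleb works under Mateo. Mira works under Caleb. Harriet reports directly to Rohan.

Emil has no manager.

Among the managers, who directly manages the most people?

Emil

Direct-report counts: Emil has 3; Mateo has 2; Caleb has 1; Elif has 1; Maren has 1; Rohan has 1. The largest is 3, held by Emil.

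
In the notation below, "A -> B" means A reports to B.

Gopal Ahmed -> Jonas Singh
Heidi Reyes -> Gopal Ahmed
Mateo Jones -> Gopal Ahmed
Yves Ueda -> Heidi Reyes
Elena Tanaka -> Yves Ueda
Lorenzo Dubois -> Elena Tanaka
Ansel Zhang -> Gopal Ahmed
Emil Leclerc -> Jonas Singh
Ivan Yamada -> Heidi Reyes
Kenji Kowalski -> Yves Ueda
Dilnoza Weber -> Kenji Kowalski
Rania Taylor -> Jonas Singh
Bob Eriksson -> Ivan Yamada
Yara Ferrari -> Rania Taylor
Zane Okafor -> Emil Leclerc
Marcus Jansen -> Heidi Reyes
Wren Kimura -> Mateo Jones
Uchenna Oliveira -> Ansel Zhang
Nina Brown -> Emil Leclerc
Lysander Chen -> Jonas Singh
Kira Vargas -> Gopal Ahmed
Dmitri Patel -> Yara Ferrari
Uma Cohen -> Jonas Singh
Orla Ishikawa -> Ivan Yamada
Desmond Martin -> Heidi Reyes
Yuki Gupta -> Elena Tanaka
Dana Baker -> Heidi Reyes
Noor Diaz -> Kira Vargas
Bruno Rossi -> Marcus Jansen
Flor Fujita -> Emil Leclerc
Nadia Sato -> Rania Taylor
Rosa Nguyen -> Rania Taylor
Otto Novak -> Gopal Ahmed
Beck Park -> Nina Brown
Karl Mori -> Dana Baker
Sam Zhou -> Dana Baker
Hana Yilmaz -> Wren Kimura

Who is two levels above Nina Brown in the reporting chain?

Nina Brown reports to Emil Leclerc, and Emil Leclerc reports to Jonas Singh. So Nina Brown's skip-level manager is Jonas Singh.

Jonas Singh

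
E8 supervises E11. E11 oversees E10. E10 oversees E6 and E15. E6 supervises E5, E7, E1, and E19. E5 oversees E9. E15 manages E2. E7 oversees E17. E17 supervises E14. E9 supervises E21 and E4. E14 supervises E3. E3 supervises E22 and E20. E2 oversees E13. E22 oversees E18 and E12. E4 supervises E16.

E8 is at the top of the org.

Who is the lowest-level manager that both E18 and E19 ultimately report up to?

E6

E18's chain of managers is E22, E3, E14, E17, E7, E6, E10, E11, E8. E19's chain of managers is E6, E10, E11, E8. The first manager that appears in both chains is E6.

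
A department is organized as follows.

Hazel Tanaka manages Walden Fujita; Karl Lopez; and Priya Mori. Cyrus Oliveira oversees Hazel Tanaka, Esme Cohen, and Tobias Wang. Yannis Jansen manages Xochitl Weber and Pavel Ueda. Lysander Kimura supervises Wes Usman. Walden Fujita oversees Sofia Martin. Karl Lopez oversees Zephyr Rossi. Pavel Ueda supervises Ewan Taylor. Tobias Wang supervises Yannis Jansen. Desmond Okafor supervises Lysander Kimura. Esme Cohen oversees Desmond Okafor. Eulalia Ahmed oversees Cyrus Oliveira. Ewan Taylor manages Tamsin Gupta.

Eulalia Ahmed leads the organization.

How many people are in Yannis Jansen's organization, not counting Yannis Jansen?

Yannis Jansen directly manages Pavel Ueda, Xochitl Weber. Under Pavel Ueda: Ewan Taylor, Tamsin Gupta (2). Xochitl Weber has no reports. So Yannis Jansen's organization is 2 direct reports plus everyone under them: 3 + 1 = 4.

4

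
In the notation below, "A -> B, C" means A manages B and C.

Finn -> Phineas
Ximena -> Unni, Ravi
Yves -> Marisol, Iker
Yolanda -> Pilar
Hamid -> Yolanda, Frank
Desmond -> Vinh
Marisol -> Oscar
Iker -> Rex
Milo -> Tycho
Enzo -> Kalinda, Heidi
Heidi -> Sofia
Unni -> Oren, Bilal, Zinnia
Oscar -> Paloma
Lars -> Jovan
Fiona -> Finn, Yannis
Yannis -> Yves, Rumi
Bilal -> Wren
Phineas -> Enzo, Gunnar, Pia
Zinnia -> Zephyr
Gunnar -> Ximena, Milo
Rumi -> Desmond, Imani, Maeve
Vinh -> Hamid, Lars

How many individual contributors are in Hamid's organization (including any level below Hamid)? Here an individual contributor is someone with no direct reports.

2

The people in Hamid's organization with no one reporting to them are Frank, Pilar. That is 2.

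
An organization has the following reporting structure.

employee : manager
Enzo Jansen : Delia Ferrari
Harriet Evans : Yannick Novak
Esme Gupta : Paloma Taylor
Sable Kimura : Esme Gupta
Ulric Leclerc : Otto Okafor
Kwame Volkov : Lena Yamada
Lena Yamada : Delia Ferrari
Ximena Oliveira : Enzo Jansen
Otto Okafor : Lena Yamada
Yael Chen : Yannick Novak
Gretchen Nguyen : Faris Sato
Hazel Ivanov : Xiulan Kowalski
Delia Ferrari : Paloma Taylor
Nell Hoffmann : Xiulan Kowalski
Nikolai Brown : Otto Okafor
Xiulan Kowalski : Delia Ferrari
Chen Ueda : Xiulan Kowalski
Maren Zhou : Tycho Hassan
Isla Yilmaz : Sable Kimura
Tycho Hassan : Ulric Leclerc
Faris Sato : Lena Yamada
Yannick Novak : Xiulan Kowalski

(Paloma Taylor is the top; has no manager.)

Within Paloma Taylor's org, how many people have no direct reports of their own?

The people in Paloma Taylor's organization with no one reporting to them are Gretchen Nguyen, Kwame Volkov, Nikolai Brown, Maren Zhou, Ximena Oliveira, Chen Ueda, Yael Chen, Harriet Evans, Nell Hoffmann, Hazel Ivanov, Isla Yilmaz. That is 11.

11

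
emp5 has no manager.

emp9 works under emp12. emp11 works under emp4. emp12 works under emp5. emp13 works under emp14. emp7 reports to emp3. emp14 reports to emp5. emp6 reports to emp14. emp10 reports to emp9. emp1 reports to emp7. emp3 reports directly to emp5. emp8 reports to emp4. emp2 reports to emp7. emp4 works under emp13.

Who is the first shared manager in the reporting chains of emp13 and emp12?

emp5

emp13's chain of managers is emp14, emp5. emp12's chain of managers is emp5. The first manager that appears in both chains is emp5.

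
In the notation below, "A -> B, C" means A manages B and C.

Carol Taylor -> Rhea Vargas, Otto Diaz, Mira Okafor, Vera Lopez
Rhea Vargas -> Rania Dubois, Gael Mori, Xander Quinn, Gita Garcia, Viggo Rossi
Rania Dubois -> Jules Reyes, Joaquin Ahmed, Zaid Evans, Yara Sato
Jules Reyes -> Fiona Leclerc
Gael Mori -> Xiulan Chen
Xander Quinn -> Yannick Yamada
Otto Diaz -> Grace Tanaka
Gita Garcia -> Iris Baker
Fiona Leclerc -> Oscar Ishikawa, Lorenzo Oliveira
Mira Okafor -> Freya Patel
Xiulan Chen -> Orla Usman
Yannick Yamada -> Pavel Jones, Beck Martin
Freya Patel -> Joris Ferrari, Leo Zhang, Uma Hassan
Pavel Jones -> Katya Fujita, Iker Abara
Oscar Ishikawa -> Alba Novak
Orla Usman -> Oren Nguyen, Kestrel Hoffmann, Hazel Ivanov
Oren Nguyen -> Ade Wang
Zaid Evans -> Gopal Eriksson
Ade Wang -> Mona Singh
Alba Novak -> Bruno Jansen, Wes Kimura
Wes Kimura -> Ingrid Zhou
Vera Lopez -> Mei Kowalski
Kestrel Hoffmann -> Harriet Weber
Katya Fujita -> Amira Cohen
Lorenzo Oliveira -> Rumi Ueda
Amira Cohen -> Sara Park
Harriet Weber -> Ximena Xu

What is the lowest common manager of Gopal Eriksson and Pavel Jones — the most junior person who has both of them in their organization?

Rhea Vargas

Gopal Eriksson's chain of managers is Zaid Evans, Rania Dubois, Rhea Vargas, Carol Taylor. Pavel Jones's chain of managers is Yannick Yamada, Xander Quinn, Rhea Vargas, Carol Taylor. The first manager that appears in both chains is Rhea Vargas.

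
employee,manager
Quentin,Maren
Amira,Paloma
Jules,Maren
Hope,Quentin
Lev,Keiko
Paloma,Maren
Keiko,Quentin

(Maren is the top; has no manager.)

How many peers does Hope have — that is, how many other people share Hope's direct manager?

Hope reports to Quentin. Quentin's other direct reports are Keiko — 1 peer.

1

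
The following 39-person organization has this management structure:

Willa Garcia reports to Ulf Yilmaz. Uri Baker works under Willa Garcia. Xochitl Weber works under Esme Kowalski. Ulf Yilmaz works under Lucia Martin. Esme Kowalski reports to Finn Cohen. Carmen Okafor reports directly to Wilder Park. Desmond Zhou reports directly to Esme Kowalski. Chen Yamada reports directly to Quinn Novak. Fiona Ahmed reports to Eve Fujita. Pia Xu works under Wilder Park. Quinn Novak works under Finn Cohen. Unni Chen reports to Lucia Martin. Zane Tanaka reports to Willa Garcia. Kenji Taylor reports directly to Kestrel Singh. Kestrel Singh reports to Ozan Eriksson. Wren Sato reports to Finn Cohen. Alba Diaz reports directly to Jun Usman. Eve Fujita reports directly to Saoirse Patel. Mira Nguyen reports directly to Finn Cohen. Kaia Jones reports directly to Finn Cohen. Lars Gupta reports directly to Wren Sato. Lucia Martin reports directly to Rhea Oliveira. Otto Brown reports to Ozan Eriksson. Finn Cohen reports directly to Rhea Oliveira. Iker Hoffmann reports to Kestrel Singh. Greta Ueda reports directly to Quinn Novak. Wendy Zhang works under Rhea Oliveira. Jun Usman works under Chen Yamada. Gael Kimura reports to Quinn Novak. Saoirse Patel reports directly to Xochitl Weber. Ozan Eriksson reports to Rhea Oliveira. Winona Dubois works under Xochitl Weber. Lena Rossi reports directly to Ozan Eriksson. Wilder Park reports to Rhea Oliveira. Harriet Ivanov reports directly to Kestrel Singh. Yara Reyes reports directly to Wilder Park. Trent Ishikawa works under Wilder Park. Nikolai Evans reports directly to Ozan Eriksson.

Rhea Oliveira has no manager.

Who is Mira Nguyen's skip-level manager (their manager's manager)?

Mira Nguyen reports to Finn Cohen, and Finn Cohen reports to Rhea Oliveira. So Mira Nguyen's skip-level manager is Rhea Oliveira.

Rhea Oliveira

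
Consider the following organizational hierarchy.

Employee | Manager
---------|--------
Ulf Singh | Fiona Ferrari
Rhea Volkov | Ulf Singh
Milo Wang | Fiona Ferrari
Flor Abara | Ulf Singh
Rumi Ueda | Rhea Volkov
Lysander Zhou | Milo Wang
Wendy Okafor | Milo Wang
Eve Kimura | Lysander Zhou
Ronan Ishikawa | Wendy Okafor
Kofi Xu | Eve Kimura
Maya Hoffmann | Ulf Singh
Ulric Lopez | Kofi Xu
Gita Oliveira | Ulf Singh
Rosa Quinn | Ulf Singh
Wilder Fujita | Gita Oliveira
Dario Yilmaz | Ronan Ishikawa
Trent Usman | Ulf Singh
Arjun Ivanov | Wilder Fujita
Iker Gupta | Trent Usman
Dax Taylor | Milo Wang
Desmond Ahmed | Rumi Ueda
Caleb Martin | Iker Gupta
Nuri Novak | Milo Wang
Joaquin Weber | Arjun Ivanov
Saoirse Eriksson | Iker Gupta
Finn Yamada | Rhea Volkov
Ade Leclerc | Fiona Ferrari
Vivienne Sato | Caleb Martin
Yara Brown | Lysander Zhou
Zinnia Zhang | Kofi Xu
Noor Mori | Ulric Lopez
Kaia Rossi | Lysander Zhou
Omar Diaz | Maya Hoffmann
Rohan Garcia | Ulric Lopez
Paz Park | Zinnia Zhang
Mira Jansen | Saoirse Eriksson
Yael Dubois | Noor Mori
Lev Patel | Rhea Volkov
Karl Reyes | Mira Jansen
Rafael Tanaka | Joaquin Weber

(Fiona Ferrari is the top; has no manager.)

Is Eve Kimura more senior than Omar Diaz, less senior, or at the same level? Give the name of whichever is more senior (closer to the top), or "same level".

same level

Both Eve Kimura and Omar Diaz are 3 levels below Fiona Ferrari.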